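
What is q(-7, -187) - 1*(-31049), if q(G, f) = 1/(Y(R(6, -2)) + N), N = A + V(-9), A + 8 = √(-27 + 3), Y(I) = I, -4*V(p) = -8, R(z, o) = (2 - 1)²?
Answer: 1521396/49 - 2*I*√6/49 ≈ 31049.0 - 0.099979*I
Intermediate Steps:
R(z, o) = 1 (R(z, o) = 1² = 1)
V(p) = 2 (V(p) = -¼*(-8) = 2)
A = -8 + 2*I*√6 (A = -8 + √(-27 + 3) = -8 + √(-24) = -8 + 2*I*√6 ≈ -8.0 + 4.899*I)
N = -6 + 2*I*√6 (N = (-8 + 2*I*√6) + 2 = -6 + 2*I*√6 ≈ -6.0 + 4.899*I)
q(G, f) = 1/(-5 + 2*I*√6) (q(G, f) = 1/(1 + (-6 + 2*I*√6)) = 1/(-5 + 2*I*√6))
q(-7, -187) - 1*(-31049) = (-5/49 - 2*I*√6/49) - 1*(-31049) = (-5/49 - 2*I*√6/49) + 31049 = 1521396/49 - 2*I*√6/49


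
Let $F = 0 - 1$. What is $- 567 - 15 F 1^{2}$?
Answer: $-8505$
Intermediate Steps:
$F = -1$
$- 567 - 15 F 1^{2} = - 567 \left(-15\right) \left(-1\right) 1^{2} = - 567 \cdot 15 \cdot 1 = \left(-567\right) 15 = -8505$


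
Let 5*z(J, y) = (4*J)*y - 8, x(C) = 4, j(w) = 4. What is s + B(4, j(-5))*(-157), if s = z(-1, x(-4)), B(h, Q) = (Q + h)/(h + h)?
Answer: -809/5 ≈ -161.80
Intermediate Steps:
z(J, y) = -8/5 + 4*J*y/5 (z(J, y) = ((4*J)*y - 8)/5 = (4*J*y - 8)/5 = (-8 + 4*J*y)/5 = -8/5 + 4*J*y/5)
B(h, Q) = (Q + h)/(2*h) (B(h, Q) = (Q + h)/((2*h)) = (Q + h)*(1/(2*h)) = (Q + h)/(2*h))
s = -24/5 (s = -8/5 + (4/5)*(-1)*4 = -8/5 - 16/5 = -24/5 ≈ -4.8000)
s + B(4, j(-5))*(-157) = -24/5 + ((1/2)*(4 + 4)/4)*(-157) = -24/5 + ((1/2)*(1/4)*8)*(-157) = -24/5 + 1*(-157) = -24/5 - 157 = -809/5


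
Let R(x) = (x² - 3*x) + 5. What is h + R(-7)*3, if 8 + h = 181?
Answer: 398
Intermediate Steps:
h = 173 (h = -8 + 181 = 173)
R(x) = 5 + x² - 3*x
h + R(-7)*3 = 173 + (5 + (-7)² - 3*(-7))*3 = 173 + (5 + 49 + 21)*3 = 173 + 75*3 = 173 + 225 = 398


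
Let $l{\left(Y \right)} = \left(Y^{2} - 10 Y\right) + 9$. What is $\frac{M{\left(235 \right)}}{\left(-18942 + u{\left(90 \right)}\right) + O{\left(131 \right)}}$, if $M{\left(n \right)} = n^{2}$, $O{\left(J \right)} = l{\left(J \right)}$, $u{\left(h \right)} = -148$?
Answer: $- \frac{11045}{646} \approx -17.098$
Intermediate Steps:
$l{\left(Y \right)} = 9 + Y^{2} - 10 Y$
$O{\left(J \right)} = 9 + J^{2} - 10 J$
$\frac{M{\left(235 \right)}}{\left(-18942 + u{\left(90 \right)}\right) + O{\left(131 \right)}} = \frac{235^{2}}{\left(-18942 - 148\right) + \left(9 + 131^{2} - 1310\right)} = \frac{55225}{-19090 + \left(9 + 17161 - 1310\right)} = \frac{55225}{-19090 + 15860} = \frac{55225}{-3230} = 55225 \left(- \frac{1}{3230}\right) = - \frac{11045}{646}$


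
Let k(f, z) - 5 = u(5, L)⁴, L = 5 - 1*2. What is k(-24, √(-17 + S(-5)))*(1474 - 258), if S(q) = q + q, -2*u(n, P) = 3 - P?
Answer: 6080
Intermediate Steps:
L = 3 (L = 5 - 2 = 3)
u(n, P) = -3/2 + P/2 (u(n, P) = -(3 - P)/2 = -3/2 + P/2)
S(q) = 2*q
k(f, z) = 5 (k(f, z) = 5 + (-3/2 + (½)*3)⁴ = 5 + (-3/2 + 3/2)⁴ = 5 + 0⁴ = 5 + 0 = 5)
k(-24, √(-17 + S(-5)))*(1474 - 258) = 5*(1474 - 258) = 5*1216 = 6080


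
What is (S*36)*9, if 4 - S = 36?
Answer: -10368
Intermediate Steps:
S = -32 (S = 4 - 1*36 = 4 - 36 = -32)
(S*36)*9 = -32*36*9 = -1152*9 = -10368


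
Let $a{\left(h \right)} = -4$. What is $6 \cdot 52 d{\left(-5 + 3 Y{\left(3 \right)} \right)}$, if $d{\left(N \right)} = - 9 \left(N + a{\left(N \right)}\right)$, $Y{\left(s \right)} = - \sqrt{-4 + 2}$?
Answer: $25272 + 8424 i \sqrt{2} \approx 25272.0 + 11913.0 i$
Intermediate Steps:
$Y{\left(s \right)} = - i \sqrt{2}$ ($Y{\left(s \right)} = - \sqrt{-2} = - i \sqrt{2}$)
$d{\left(N \right)} = 36 - 9 N$ ($d{\left(N \right)} = - 9 \left(N - 4\right) = - 9 \left(-4 + N\right) = 36 - 9 N$)
$6 \cdot 52 d{\left(-5 + 3 Y{\left(3 \right)} \right)} = 6 \cdot 52 \left(36 - 9 \left(-5 + 3 \left(- i \sqrt{2}\right)\right)\right) = 312 \left(36 - 9 \left(-5 - 3 i \sqrt{2}\right)\right) = 312 \left(36 + \left(45 + 27 i \sqrt{2}\right)\right) = 312 \left(81 + 27 i \sqrt{2}\right) = 25272 + 8424 i \sqrt{2}$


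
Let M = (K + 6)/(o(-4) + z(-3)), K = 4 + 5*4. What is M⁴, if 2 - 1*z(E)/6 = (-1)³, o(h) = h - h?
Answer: 625/81 ≈ 7.7160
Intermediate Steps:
o(h) = 0
z(E) = 18 (z(E) = 12 - 6*(-1)³ = 12 - 6*(-1) = 12 + 6 = 18)
K = 24 (K = 4 + 20 = 24)
M = 5/3 (M = (24 + 6)/(0 + 18) = 30/18 = 30*(1/18) = 5/3 ≈ 1.6667)
M⁴ = (5/3)⁴ = 625/81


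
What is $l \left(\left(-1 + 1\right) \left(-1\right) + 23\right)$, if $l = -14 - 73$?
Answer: $-2001$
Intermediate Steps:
$l = -87$ ($l = -14 - 73 = -87$)
$l \left(\left(-1 + 1\right) \left(-1\right) + 23\right) = - 87 \left(\left(-1 + 1\right) \left(-1\right) + 23\right) = - 87 \left(0 \left(-1\right) + 23\right) = - 87 \left(0 + 23\right) = \left(-87\right) 23 = -2001$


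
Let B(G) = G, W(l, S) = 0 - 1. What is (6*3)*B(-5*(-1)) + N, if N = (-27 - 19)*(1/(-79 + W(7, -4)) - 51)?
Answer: 97463/40 ≈ 2436.6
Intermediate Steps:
W(l, S) = -1
N = 93863/40 (N = (-27 - 19)*(1/(-79 - 1) - 51) = -46*(1/(-80) - 51) = -46*(-1/80 - 51) = -46*(-4081/80) = 93863/40 ≈ 2346.6)
(6*3)*B(-5*(-1)) + N = (6*3)*(-5*(-1)) + 93863/40 = 18*5 + 93863/40 = 90 + 93863/40 = 97463/40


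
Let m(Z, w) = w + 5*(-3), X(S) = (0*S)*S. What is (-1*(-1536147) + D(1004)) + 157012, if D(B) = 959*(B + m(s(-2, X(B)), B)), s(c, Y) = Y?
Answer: 3604446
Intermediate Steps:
X(S) = 0 (X(S) = 0*S = 0)
m(Z, w) = -15 + w (m(Z, w) = w - 15 = -15 + w)
D(B) = -14385 + 1918*B (D(B) = 959*(B + (-15 + B)) = 959*(-15 + 2*B) = -14385 + 1918*B)
(-1*(-1536147) + D(1004)) + 157012 = (-1*(-1536147) + (-14385 + 1918*1004)) + 157012 = (1536147 + (-14385 + 1925672)) + 157012 = (1536147 + 1911287) + 157012 = 3447434 + 157012 = 3604446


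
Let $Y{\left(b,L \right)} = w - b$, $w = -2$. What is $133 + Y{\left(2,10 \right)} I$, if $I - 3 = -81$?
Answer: $445$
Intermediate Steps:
$I = -78$ ($I = 3 - 81 = -78$)
$Y{\left(b,L \right)} = -2 - b$
$133 + Y{\left(2,10 \right)} I = 133 + \left(-2 - 2\right) \left(-78\right) = 133 - -312 = 133 + 312 = 445$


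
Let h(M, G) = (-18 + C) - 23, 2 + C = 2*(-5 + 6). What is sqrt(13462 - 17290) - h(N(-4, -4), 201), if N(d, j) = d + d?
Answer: 41 + 2*I*sqrt(957) ≈ 41.0 + 61.871*I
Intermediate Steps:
C = 0 (C = -2 + 2*(-5 + 6) = -2 + 2*1 = -2 + 2 = 0)
N(d, j) = 2*d
h(M, G) = -41 (h(M, G) = (-18 + 0) - 23 = -18 - 23 = -41)
sqrt(13462 - 17290) - h(N(-4, -4), 201) = sqrt(13462 - 17290) - 1*(-41) = sqrt(-3828) + 41 = 2*I*sqrt(957) + 41 = 41 + 2*I*sqrt(957)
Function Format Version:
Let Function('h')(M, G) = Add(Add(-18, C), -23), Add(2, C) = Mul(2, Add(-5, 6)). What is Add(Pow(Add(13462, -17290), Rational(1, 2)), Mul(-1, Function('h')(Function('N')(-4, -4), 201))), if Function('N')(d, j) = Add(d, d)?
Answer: Add(41, Mul(2, I, Pow(957, Rational(1, 2)))) ≈ Add(41.000, Mul(61.871, I))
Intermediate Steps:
C = 0 (C = Add(-2, Mul(2, Add(-5, 6))) = Add(-2, Mul(2, 1)) = Add(-2, 2) = 0)
Function('N')(d, j) = Mul(2, d)
Function('h')(M, G) = -41 (Function('h')(M, G) = Add(Add(-18, 0), -23) = Add(-18, -23) = -41)
Add(Pow(Add(13462, -17290), Rational(1, 2)), Mul(-1, Function('h')(Function('N')(-4, -4), 201))) = Add(Pow(Add(13462, -17290), Rational(1, 2)), Mul(-1, -41)) = Add(Pow(-3828, Rational(1, 2)), 41) = Add(Mul(2, I, Pow(957, Rational(1, 2))), 41) = Add(41, Mul(2, I, Pow(957, Rational(1, 2))))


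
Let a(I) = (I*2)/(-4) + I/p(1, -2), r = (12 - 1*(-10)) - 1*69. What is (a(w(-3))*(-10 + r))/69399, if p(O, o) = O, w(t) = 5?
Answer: -95/46266 ≈ -0.0020533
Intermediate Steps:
r = -47 (r = (12 + 10) - 69 = 22 - 69 = -47)
a(I) = I/2 (a(I) = (I*2)/(-4) + I/1 = (2*I)*(-¼) + I*1 = -I/2 + I = I/2)
(a(w(-3))*(-10 + r))/69399 = (((½)*5)*(-10 - 47))/69399 = ((5/2)*(-57))*(1/69399) = -285/2*1/69399 = -95/46266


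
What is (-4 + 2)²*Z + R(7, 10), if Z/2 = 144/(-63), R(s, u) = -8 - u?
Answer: -254/7 ≈ -36.286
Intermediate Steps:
Z = -32/7 (Z = 2*(144/(-63)) = 2*(144*(-1/63)) = 2*(-16/7) = -32/7 ≈ -4.5714)
(-4 + 2)²*Z + R(7, 10) = (-4 + 2)²*(-32/7) + (-8 - 1*10) = (-2)²*(-32/7) + (-8 - 10) = 4*(-32/7) - 18 = -128/7 - 18 = -254/7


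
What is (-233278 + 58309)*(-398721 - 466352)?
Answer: 151360957737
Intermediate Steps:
(-233278 + 58309)*(-398721 - 466352) = -174969*(-865073) = 151360957737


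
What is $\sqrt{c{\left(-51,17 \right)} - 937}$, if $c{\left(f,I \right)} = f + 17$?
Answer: $i \sqrt{971} \approx 31.161 i$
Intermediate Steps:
$c{\left(f,I \right)} = 17 + f$
$\sqrt{c{\left(-51,17 \right)} - 937} = \sqrt{\left(17 - 51\right) - 937} = \sqrt{-34 - 937} = \sqrt{-971} = i \sqrt{971}$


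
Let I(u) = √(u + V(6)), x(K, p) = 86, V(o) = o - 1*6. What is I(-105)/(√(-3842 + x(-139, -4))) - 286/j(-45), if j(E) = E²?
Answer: -286/2025 + √10955/626 ≈ 0.025964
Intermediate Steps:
V(o) = -6 + o (V(o) = o - 6 = -6 + o)
I(u) = √u (I(u) = √(u + (-6 + 6)) = √(u + 0) = √u)
I(-105)/(√(-3842 + x(-139, -4))) - 286/j(-45) = √(-105)/(√(-3842 + 86)) - 286/((-45)²) = (I*√105)/(√(-3756)) - 286/2025 = (I*√105)/((2*I*√939)) - 286*1/2025 = (I*√105)*(-I*√939/1878) - 286/2025 = √10955/626 - 286/2025 = -286/2025 + √10955/626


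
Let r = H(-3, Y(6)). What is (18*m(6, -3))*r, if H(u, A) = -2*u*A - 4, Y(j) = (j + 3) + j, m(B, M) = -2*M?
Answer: 9288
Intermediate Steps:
Y(j) = 3 + 2*j (Y(j) = (3 + j) + j = 3 + 2*j)
H(u, A) = -4 - 2*A*u (H(u, A) = -2*A*u - 4 = -4 - 2*A*u)
r = 86 (r = -4 - 2*(3 + 2*6)*(-3) = -4 - 2*(3 + 12)*(-3) = -4 - 2*15*(-3) = -4 + 90 = 86)
(18*m(6, -3))*r = (18*(-2*(-3)))*86 = (18*6)*86 = 108*86 = 9288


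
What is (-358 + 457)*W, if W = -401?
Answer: -39699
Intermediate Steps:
(-358 + 457)*W = (-358 + 457)*(-401) = 99*(-401) = -39699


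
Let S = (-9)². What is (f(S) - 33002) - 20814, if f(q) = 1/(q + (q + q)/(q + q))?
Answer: -4412911/82 ≈ -53816.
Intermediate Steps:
S = 81
f(q) = 1/(1 + q) (f(q) = 1/(q + (2*q)/((2*q))) = 1/(q + (2*q)*(1/(2*q))) = 1/(q + 1) = 1/(1 + q))
(f(S) - 33002) - 20814 = (1/(1 + 81) - 33002) - 20814 = (1/82 - 33002) - 20814 = -2706163/82 - 20814 = -4412911/82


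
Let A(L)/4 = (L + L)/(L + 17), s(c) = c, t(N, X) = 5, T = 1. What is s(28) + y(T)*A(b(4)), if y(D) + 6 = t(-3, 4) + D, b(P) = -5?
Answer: 28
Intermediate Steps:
A(L) = 8*L/(17 + L) (A(L) = 4*((L + L)/(L + 17)) = 4*((2*L)/(17 + L)) = 4*(2*L/(17 + L)) = 8*L/(17 + L))
y(D) = -1 + D (y(D) = -6 + (5 + D) = -1 + D)
s(28) + y(T)*A(b(4)) = 28 + (-1 + 1)*(8*(-5)/(17 - 5)) = 28 + 0*(8*(-5)/12) = 28 + 0*(8*(-5)*(1/12)) = 28 + 0*(-10/3) = 28 + 0 = 28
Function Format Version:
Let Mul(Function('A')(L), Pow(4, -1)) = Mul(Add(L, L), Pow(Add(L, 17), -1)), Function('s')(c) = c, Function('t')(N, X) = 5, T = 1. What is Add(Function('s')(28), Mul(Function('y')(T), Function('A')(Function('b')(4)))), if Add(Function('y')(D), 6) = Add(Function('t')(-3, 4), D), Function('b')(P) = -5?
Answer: 28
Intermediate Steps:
Function('A')(L) = Mul(8, L, Pow(Add(17, L), -1)) (Function('A')(L) = Mul(4, Mul(Add(L, L), Pow(Add(L, 17), -1))) = Mul(4, Mul(Mul(2, L), Pow(Add(17, L), -1))) = Mul(4, Mul(2, L, Pow(Add(17, L), -1))) = Mul(8, L, Pow(Add(17, L), -1)))
Function('y')(D) = Add(-1, D) (Function('y')(D) = Add(-6, Add(5, D)) = Add(-1, D))
Add(Function('s')(28), Mul(Function('y')(T), Function('A')(Function('b')(4)))) = Add(28, Mul(Add(-1, 1), Mul(8, -5, Pow(Add(17, -5), -1)))) = Add(28, Mul(0, Mul(8, -5, Pow(12, -1)))) = Add(28, Mul(0, Mul(8, -5, Rational(1, 12)))) = Add(28, Mul(0, Rational(-10, 3))) = Add(28, 0) = 28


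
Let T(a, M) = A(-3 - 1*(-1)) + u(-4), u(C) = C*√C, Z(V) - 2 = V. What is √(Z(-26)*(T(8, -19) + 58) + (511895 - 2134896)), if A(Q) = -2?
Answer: √(-1624345 + 192*I) ≈ 0.075 + 1274.5*I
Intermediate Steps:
Z(V) = 2 + V
u(C) = C^(3/2)
T(a, M) = -2 - 8*I (T(a, M) = -2 + (-4)^(3/2) = -2 - 8*I)
√(Z(-26)*(T(8, -19) + 58) + (511895 - 2134896)) = √((2 - 26)*((-2 - 8*I) + 58) + (511895 - 2134896)) = √(-24*(56 - 8*I) - 1623001) = √((-1344 + 192*I) - 1623001) = √(-1624345 + 192*I)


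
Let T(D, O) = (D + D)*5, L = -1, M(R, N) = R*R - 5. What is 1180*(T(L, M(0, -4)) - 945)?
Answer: -1126900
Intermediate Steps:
M(R, N) = -5 + R² (M(R, N) = R² - 5 = -5 + R²)
T(D, O) = 10*D (T(D, O) = (2*D)*5 = 10*D)
1180*(T(L, M(0, -4)) - 945) = 1180*(10*(-1) - 945) = 1180*(-10 - 945) = 1180*(-955) = -1126900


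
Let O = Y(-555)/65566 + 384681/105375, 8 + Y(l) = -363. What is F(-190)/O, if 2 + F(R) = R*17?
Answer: -7443314584000/8394300107 ≈ -886.71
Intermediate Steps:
F(R) = -2 + 17*R (F(R) = -2 + R*17 = -2 + 17*R)
Y(l) = -371 (Y(l) = -8 - 363 = -371)
O = 8394300107/2303005750 (O = -371/65566 + 384681/105375 = -371*1/65566 + 384681*(1/105375) = -371/65566 + 128227/35125 = 8394300107/2303005750 ≈ 3.6449)
F(-190)/O = (-2 + 17*(-190))/(8394300107/2303005750) = (-2 - 3230)*(2303005750/8394300107) = -3232*2303005750/8394300107 = -7443314584000/8394300107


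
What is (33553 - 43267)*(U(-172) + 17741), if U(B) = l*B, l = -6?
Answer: -182360922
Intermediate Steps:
U(B) = -6*B
(33553 - 43267)*(U(-172) + 17741) = (33553 - 43267)*(-6*(-172) + 17741) = -9714*(1032 + 17741) = -9714*18773 = -182360922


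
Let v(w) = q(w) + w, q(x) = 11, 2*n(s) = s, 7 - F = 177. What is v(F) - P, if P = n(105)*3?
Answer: -633/2 ≈ -316.50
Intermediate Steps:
F = -170 (F = 7 - 1*177 = 7 - 177 = -170)
n(s) = s/2
v(w) = 11 + w
P = 315/2 (P = ((½)*105)*3 = (105/2)*3 = 315/2 ≈ 157.50)
v(F) - P = (11 - 170) - 1*315/2 = -159 - 315/2 = -633/2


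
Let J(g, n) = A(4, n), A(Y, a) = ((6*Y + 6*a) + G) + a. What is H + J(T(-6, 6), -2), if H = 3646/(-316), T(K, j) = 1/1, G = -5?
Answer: -1033/158 ≈ -6.5380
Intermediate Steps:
T(K, j) = 1
A(Y, a) = -5 + 6*Y + 7*a (A(Y, a) = ((6*Y + 6*a) - 5) + a = (-5 + 6*Y + 6*a) + a = -5 + 6*Y + 7*a)
J(g, n) = 19 + 7*n (J(g, n) = -5 + 6*4 + 7*n = -5 + 24 + 7*n = 19 + 7*n)
H = -1823/158 (H = 3646*(-1/316) = -1823/158 ≈ -11.538)
H + J(T(-6, 6), -2) = -1823/158 + (19 + 7*(-2)) = -1823/158 + (19 - 14) = -1823/158 + 5 = -1033/158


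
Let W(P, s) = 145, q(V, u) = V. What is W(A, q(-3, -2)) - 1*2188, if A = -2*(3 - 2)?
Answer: -2043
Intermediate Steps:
A = -2 (A = -2*1 = -2)
W(A, q(-3, -2)) - 1*2188 = 145 - 1*2188 = 145 - 2188 = -2043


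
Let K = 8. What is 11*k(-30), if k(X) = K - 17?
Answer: -99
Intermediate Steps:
k(X) = -9 (k(X) = 8 - 17 = -9)
11*k(-30) = 11*(-9) = -99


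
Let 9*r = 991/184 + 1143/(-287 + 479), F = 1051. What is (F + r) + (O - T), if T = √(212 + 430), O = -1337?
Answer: -3772237/13248 - √642 ≈ -310.08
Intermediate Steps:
T = √642 ≈ 25.338
r = 16691/13248 (r = (991/184 + 1143/(-287 + 479))/9 = (991*(1/184) + 1143/192)/9 = (991/184 + 1143*(1/192))/9 = (991/184 + 381/64)/9 = (⅑)*(16691/1472) = 16691/13248 ≈ 1.2599)
(F + r) + (O - T) = (1051 + 16691/13248) + (-1337 - √642) = 13940339/13248 + (-1337 - √642) = -3772237/13248 - √642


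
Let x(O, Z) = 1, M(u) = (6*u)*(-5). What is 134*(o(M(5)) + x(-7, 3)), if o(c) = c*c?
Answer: 3015134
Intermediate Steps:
M(u) = -30*u
o(c) = c²
134*(o(M(5)) + x(-7, 3)) = 134*((-30*5)² + 1) = 134*((-150)² + 1) = 134*(22500 + 1) = 134*22501 = 3015134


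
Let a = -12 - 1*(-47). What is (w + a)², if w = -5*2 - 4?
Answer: 441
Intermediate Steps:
w = -14 (w = -10 - 4 = -14)
a = 35 (a = -12 + 47 = 35)
(w + a)² = (-14 + 35)² = 21² = 441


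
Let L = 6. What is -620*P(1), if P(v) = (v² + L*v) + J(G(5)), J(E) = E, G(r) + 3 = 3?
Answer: -4340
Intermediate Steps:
G(r) = 0 (G(r) = -3 + 3 = 0)
P(v) = v² + 6*v (P(v) = (v² + 6*v) + 0 = v² + 6*v)
-620*P(1) = -620*(6 + 1) = -620*7 = -4340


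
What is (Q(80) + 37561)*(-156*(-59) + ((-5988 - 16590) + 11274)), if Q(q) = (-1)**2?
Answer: -78880200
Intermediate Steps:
Q(q) = 1
(Q(80) + 37561)*(-156*(-59) + ((-5988 - 16590) + 11274)) = (1 + 37561)*(-156*(-59) + ((-5988 - 16590) + 11274)) = 37562*(9204 + (-22578 + 11274)) = 37562*(9204 - 11304) = 37562*(-2100) = -78880200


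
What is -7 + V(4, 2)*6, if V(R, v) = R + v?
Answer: 29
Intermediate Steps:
-7 + V(4, 2)*6 = -7 + (4 + 2)*6 = -7 + 6*6 = -7 + 36 = 29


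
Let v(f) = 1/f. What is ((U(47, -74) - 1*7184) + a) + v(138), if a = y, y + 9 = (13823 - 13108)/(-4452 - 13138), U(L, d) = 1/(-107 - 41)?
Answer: -129207918607/17962908 ≈ -7193.0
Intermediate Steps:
U(L, d) = -1/148 (U(L, d) = 1/(-148) = -1/148)
y = -31805/3518 (y = -9 + (13823 - 13108)/(-4452 - 13138) = -9 + 715/(-17590) = -9 + 715*(-1/17590) = -9 - 143/3518 = -31805/3518 ≈ -9.0406)
a = -31805/3518 ≈ -9.0406
((U(47, -74) - 1*7184) + a) + v(138) = ((-1/148 - 1*7184) - 31805/3518) + 1/138 = ((-1/148 - 7184) - 31805/3518) + 1/138 = (-1063233/148 - 31805/3518) + 1/138 = -1872580417/260332 + 1/138 = -129207918607/17962908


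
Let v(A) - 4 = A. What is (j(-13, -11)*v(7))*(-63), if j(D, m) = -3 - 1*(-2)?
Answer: 693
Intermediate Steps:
v(A) = 4 + A
j(D, m) = -1 (j(D, m) = -3 + 2 = -1)
(j(-13, -11)*v(7))*(-63) = -(4 + 7)*(-63) = -1*11*(-63) = -11*(-63) = 693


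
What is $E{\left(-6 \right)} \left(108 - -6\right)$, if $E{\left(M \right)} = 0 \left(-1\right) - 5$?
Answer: $-570$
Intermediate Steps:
$E{\left(M \right)} = -5$ ($E{\left(M \right)} = 0 - 5 = -5$)
$E{\left(-6 \right)} \left(108 - -6\right) = - 5 \left(108 - -6\right) = - 5 \left(108 + 6\right) = \left(-5\right) 114 = -570$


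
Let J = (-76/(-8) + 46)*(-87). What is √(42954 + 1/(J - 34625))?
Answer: 2*√66861279818833/78907 ≈ 207.25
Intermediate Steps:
J = -9657/2 (J = (-76*(-⅛) + 46)*(-87) = (19/2 + 46)*(-87) = (111/2)*(-87) = -9657/2 ≈ -4828.5)
√(42954 + 1/(J - 34625)) = √(42954 + 1/(-9657/2 - 34625)) = √(42954 + 1/(-78907/2)) = √(42954 - 2/78907) = √(3389371276/78907) = 2*√66861279818833/78907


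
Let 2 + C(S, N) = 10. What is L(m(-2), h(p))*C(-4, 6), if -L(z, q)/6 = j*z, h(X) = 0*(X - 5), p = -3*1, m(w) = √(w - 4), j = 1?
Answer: -48*I*√6 ≈ -117.58*I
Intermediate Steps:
m(w) = √(-4 + w)
C(S, N) = 8 (C(S, N) = -2 + 10 = 8)
p = -3
h(X) = 0 (h(X) = 0*(-5 + X) = 0)
L(z, q) = -6*z
L(m(-2), h(p))*C(-4, 6) = -6*√(-4 - 2)*8 = -6*I*√6*8 = -48*I*√6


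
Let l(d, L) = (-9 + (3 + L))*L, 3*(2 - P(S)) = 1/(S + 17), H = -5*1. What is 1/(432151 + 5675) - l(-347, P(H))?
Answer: 751236661/94570416 ≈ 7.9437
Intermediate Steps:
H = -5
P(S) = 2 - 1/(3*(17 + S)) (P(S) = 2 - 1/(3*(S + 17)) = 2 - 1/(3*(17 + S)))
l(d, L) = L*(-6 + L) (l(d, L) = (-6 + L)*L = L*(-6 + L))
1/(432151 + 5675) - l(-347, P(H)) = 1/(432151 + 5675) - (101 + 6*(-5))/(3*(17 - 5))*(-6 + (101 + 6*(-5))/(3*(17 - 5))) = 1/437826 - (⅓)*(101 - 30)/12*(-6 + (⅓)*(101 - 30)/12) = 1/437826 - (⅓)*(1/12)*71*(-6 + (⅓)*(1/12)*71) = 1/437826 - 71*(-6 + 71/36)/36 = 1/437826 - 71*(-145)/(36*36) = 1/437826 - 1*(-10295/1296) = 1/437826 + 10295/1296 = 751236661/94570416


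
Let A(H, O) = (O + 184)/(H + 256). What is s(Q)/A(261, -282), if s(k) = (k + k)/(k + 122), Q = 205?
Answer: -105985/16023 ≈ -6.6146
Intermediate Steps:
A(H, O) = (184 + O)/(256 + H)
s(k) = 2*k/(122 + k) (s(k) = (2*k)/(122 + k) = 2*k/(122 + k))
s(Q)/A(261, -282) = (2*205/(122 + 205))/(((184 - 282)/(256 + 261))) = (2*205/327)/((-98/517)) = (2*205*(1/327))/(((1/517)*(-98))) = 410/(327*(-98/517)) = (410/327)*(-517/98) = -105985/16023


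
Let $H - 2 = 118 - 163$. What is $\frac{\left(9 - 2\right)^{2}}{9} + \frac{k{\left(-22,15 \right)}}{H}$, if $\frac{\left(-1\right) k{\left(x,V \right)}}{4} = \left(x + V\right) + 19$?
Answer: $\frac{2539}{387} \approx 6.5607$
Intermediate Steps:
$k{\left(x,V \right)} = -76 - 4 V - 4 x$ ($k{\left(x,V \right)} = - 4 \left(\left(x + V\right) + 19\right) = - 4 \left(\left(V + x\right) + 19\right) = - 4 \left(19 + V + x\right) = -76 - 4 V - 4 x$)
$H = -43$ ($H = 2 + \left(118 - 163\right) = 2 - 45 = -43$)
$\frac{\left(9 - 2\right)^{2}}{9} + \frac{k{\left(-22,15 \right)}}{H} = \frac{\left(9 - 2\right)^{2}}{9} + \frac{-76 - 60 - -88}{-43} = 7^{2} \cdot \frac{1}{9} + \left(-76 - 60 + 88\right) \left(- \frac{1}{43}\right) = 49 \cdot \frac{1}{9} - - \frac{48}{43} = \frac{49}{9} + \frac{48}{43} = \frac{2539}{387}$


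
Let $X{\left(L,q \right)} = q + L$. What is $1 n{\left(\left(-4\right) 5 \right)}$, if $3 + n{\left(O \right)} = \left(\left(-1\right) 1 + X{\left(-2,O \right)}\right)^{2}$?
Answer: $526$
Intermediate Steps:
$X{\left(L,q \right)} = L + q$
$n{\left(O \right)} = -3 + \left(-3 + O\right)^{2}$ ($n{\left(O \right)} = -3 + \left(\left(-1\right) 1 + \left(-2 + O\right)\right)^{2} = -3 + \left(-1 + \left(-2 + O\right)\right)^{2} = -3 + \left(-3 + O\right)^{2}$)
$1 n{\left(\left(-4\right) 5 \right)} = 1 \left(-3 + \left(-3 - 20\right)^{2}\right) = 1 \left(-3 + \left(-23\right)^{2}\right) = 1 \left(-3 + 529\right) = 1 \cdot 526 = 526$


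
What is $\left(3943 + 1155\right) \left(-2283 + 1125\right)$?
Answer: $-5903484$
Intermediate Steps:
$\left(3943 + 1155\right) \left(-2283 + 1125\right) = 5098 \left(-1158\right) = -5903484$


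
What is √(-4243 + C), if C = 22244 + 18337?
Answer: √36338 ≈ 190.63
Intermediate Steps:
C = 40581
√(-4243 + C) = √(-4243 + 40581) = √36338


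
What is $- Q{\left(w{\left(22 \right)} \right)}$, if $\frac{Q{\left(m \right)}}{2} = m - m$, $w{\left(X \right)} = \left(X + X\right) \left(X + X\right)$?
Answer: $0$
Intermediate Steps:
$w{\left(X \right)} = 4 X^{2}$ ($w{\left(X \right)} = 2 X 2 X = 4 X^{2}$)
$Q{\left(m \right)} = 0$ ($Q{\left(m \right)} = 2 \left(m - m\right) = 2 \cdot 0 = 0$)
$- Q{\left(w{\left(22 \right)} \right)} = \left(-1\right) 0 = 0$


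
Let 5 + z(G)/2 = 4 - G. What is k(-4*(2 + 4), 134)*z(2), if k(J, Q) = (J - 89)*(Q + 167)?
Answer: 204078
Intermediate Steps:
z(G) = -2 - 2*G (z(G) = -10 + 2*(4 - G) = -10 + (8 - 2*G) = -2 - 2*G)
k(J, Q) = (-89 + J)*(167 + Q)
k(-4*(2 + 4), 134)*z(2) = (-14863 - 89*134 + 167*(-4*(2 + 4)) - 4*(2 + 4)*134)*(-2 - 2*2) = (-14863 - 11926 + 167*(-4*6) - 4*6*134)*(-2 - 4) = (-14863 - 11926 + 167*(-24) - 24*134)*(-6) = (-14863 - 11926 - 4008 - 3216)*(-6) = -34013*(-6) = 204078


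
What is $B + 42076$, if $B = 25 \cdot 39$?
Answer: $43051$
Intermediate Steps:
$B = 975$
$B + 42076 = 975 + 42076 = 43051$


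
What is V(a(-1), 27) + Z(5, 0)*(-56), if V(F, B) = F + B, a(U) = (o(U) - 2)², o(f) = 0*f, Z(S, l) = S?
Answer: -249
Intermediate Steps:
o(f) = 0
a(U) = 4 (a(U) = (0 - 2)² = (-2)² = 4)
V(F, B) = B + F
V(a(-1), 27) + Z(5, 0)*(-56) = (27 + 4) + 5*(-56) = 31 - 280 = -249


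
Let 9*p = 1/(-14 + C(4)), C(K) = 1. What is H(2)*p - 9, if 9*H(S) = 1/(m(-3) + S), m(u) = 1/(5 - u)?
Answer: -161117/17901 ≈ -9.0004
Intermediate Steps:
H(S) = 1/(9*(1/8 + S)) (H(S) = 1/(9*(-1/(-5 - 3) + S)) = 1/(9*(-1/(-8) + S)) = 1/(9*(-1*(-1/8) + S)) = 1/(9*(1/8 + S)))
p = -1/117 (p = 1/(9*(-14 + 1)) = (1/9)/(-13) = (1/9)*(-1/13) = -1/117 ≈ -0.0085470)
H(2)*p - 9 = (8/(9*(1 + 8*2)))*(-1/117) - 9 = (8/(9*(1 + 16)))*(-1/117) - 9 = ((8/9)/17)*(-1/117) - 9 = ((8/9)*(1/17))*(-1/117) - 9 = (8/153)*(-1/117) - 9 = -8/17901 - 9 = -161117/17901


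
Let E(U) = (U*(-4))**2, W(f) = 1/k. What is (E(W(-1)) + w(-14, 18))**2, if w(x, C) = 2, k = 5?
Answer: 4356/625 ≈ 6.9696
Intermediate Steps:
W(f) = 1/5
E(U) = 16*U**2 (E(U) = (-4*U)**2 = 16*U**2)
(E(W(-1)) + w(-14, 18))**2 = (16*(1/5)**2 + 2)**2 = (16*(1/25) + 2)**2 = (16/25 + 2)**2 = (66/25)**2 = 4356/625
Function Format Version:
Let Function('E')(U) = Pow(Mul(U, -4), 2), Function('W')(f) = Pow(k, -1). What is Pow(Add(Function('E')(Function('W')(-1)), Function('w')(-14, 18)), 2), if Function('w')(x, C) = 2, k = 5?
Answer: Rational(4356, 625) ≈ 6.9696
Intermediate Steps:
Function('W')(f) = Rational(1, 5) (Function('W')(f) = Pow(5, -1) = Rational(1, 5))
Function('E')(U) = Mul(16, Pow(U, 2)) (Function('E')(U) = Pow(Mul(-4, U), 2) = Mul(16, Pow(U, 2)))
Pow(Add(Function('E')(Function('W')(-1)), Function('w')(-14, 18)), 2) = Pow(Add(Mul(16, Pow(Rational(1, 5), 2)), 2), 2) = Pow(Add(Mul(16, Rational(1, 25)), 2), 2) = Pow(Add(Rational(16, 25), 2), 2) = Pow(Rational(66, 25), 2) = Rational(4356, 625)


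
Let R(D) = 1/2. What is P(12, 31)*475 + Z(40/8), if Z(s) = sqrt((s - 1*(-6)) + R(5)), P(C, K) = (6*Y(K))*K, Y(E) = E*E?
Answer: 84904350 + sqrt(46)/2 ≈ 8.4904e+7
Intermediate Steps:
Y(E) = E**2
R(D) = 1/2
P(C, K) = 6*K**3 (P(C, K) = (6*K**2)*K = 6*K**3)
Z(s) = sqrt(13/2 + s) (Z(s) = sqrt((s - 1*(-6)) + 1/2) = sqrt((s + 6) + 1/2) = sqrt((6 + s) + 1/2) = sqrt(13/2 + s))
P(12, 31)*475 + Z(40/8) = (6*31**3)*475 + sqrt(26 + 4*(40/8))/2 = (6*29791)*475 + sqrt(26 + 4*(40*(1/8)))/2 = 178746*475 + sqrt(26 + 4*5)/2 = 84904350 + sqrt(26 + 20)/2 = 84904350 + sqrt(46)/2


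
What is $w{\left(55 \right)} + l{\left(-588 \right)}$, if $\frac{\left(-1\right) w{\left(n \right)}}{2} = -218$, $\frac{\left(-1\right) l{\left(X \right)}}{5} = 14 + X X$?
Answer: $-1728354$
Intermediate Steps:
$l{\left(X \right)} = -70 - 5 X^{2}$ ($l{\left(X \right)} = - 5 \left(14 + X X\right) = - 5 \left(14 + X^{2}\right) = -70 - 5 X^{2}$)
$w{\left(n \right)} = 436$ ($w{\left(n \right)} = \left(-2\right) \left(-218\right) = 436$)
$w{\left(55 \right)} + l{\left(-588 \right)} = 436 - \left(70 + 5 \left(-588\right)^{2}\right) = 436 - 1728790 = -1728354$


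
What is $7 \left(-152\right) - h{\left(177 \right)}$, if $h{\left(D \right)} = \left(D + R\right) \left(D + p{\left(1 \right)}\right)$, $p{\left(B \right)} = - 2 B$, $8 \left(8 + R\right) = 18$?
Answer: $- \frac{124131}{4} \approx -31033.0$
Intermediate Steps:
$R = - \frac{23}{4}$ ($R = -8 + \frac{1}{8} \cdot 18 = -8 + \frac{9}{4} = - \frac{23}{4} \approx -5.75$)
$h{\left(D \right)} = \left(-2 + D\right) \left(- \frac{23}{4} + D\right)$ ($h{\left(D \right)} = \left(D - \frac{23}{4}\right) \left(D - 2\right) = \left(- \frac{23}{4} + D\right) \left(D - 2\right) = \left(- \frac{23}{4} + D\right) \left(-2 + D\right) = \left(-2 + D\right) \left(- \frac{23}{4} + D\right)$)
$7 \left(-152\right) - h{\left(177 \right)} = 7 \left(-152\right) - \left(\frac{23}{2} + 177^{2} - \frac{5487}{4}\right) = -1064 - \left(\frac{23}{2} + 31329 - \frac{5487}{4}\right) = -1064 - \frac{119875}{4} = - \frac{124131}{4}$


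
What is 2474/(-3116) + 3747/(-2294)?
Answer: -2168876/893513 ≈ -2.4274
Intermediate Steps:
2474/(-3116) + 3747/(-2294) = 2474*(-1/3116) + 3747*(-1/2294) = -1237/1558 - 3747/2294 = -2168876/893513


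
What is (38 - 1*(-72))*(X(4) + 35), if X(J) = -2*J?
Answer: 2970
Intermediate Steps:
(38 - 1*(-72))*(X(4) + 35) = (38 - 1*(-72))*(-2*4 + 35) = (38 + 72)*(-8 + 35) = 110*27 = 2970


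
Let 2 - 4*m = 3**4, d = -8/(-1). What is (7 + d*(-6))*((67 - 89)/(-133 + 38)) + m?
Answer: -11113/380 ≈ -29.245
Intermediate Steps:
d = 8 (d = -8*(-1) = 8)
m = -79/4 (m = 1/2 - 1/4*3**4 = 1/2 - 1/4*81 = 1/2 - 81/4 = -79/4 ≈ -19.750)
(7 + d*(-6))*((67 - 89)/(-133 + 38)) + m = (7 + 8*(-6))*((67 - 89)/(-133 + 38)) - 79/4 = (7 - 48)*(-22/(-95)) - 79/4 = -(-902)*(-1)/95 - 79/4 = -41*22/95 - 79/4 = -902/95 - 79/4 = -11113/380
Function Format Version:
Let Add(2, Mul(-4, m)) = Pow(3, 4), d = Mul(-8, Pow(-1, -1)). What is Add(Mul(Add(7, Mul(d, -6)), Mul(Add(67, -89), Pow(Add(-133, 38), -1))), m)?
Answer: Rational(-11113, 380) ≈ -29.245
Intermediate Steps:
d = 8 (d = Mul(-8, -1) = 8)
m = Rational(-79, 4) (m = Add(Rational(1, 2), Mul(Rational(-1, 4), Pow(3, 4))) = Add(Rational(1, 2), Mul(Rational(-1, 4), 81)) = Add(Rational(1, 2), Rational(-81, 4)) = Rational(-79, 4) ≈ -19.750)
Add(Mul(Add(7, Mul(d, -6)), Mul(Add(67, -89), Pow(Add(-133, 38), -1))), m) = Add(Mul(Add(7, Mul(8, -6)), Mul(Add(67, -89), Pow(Add(-133, 38), -1))), Rational(-79, 4)) = Add(Mul(Add(7, -48), Mul(-22, Pow(-95, -1))), Rational(-79, 4)) = Add(Mul(-41, Mul(-22, Rational(-1, 95))), Rational(-79, 4)) = Add(Mul(-41, Rational(22, 95)), Rational(-79, 4)) = Add(Rational(-902, 95), Rational(-79, 4)) = Rational(-11113, 380)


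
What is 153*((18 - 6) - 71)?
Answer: -9027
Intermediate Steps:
153*((18 - 6) - 71) = 153*(12 - 71) = 153*(-59) = -9027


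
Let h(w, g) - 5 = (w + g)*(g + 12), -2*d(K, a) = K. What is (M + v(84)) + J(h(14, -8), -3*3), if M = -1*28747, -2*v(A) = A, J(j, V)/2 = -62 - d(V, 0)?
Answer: -28922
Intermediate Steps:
d(K, a) = -K/2
h(w, g) = 5 + (12 + g)*(g + w) (h(w, g) = 5 + (w + g)*(g + 12) = 5 + (g + w)*(12 + g) = 5 + (12 + g)*(g + w))
J(j, V) = -124 + V (J(j, V) = 2*(-62 - (-1)*V/2) = 2*(-62 + V/2) = -124 + V)
v(A) = -A/2
M = -28747
(M + v(84)) + J(h(14, -8), -3*3) = (-28747 - ½*84) + (-124 - 3*3) = (-28747 - 42) + (-124 - 9) = -28789 - 133 = -28922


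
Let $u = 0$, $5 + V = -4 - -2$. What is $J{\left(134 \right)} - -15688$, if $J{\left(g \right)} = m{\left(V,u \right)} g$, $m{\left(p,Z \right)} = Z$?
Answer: $15688$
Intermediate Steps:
$V = -7$ ($V = -5 - 2 = -7$)
$J{\left(g \right)} = 0$ ($J{\left(g \right)} = 0 g = 0$)
$J{\left(134 \right)} - -15688 = 0 - -15688 = 0 + 15688 = 15688$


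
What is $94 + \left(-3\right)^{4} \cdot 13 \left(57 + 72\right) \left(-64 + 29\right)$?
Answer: $-4754201$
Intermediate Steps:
$94 + \left(-3\right)^{4} \cdot 13 \left(57 + 72\right) \left(-64 + 29\right) = 94 + 81 \cdot 13 \cdot 129 \left(-35\right) = 94 + 1053 \left(-4515\right) = 94 - 4754295 = -4754201$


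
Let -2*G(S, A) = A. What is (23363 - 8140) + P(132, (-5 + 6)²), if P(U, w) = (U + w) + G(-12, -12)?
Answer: 15362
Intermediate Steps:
G(S, A) = -A/2
P(U, w) = 6 + U + w (P(U, w) = (U + w) - ½*(-12) = (U + w) + 6 = 6 + U + w)
(23363 - 8140) + P(132, (-5 + 6)²) = (23363 - 8140) + (6 + 132 + (-5 + 6)²) = 15223 + (6 + 132 + 1²) = 15223 + (6 + 132 + 1) = 15223 + 139 = 15362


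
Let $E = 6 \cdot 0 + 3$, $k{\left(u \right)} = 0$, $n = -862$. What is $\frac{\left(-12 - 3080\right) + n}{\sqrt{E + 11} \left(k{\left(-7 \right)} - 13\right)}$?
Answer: $\frac{1977 \sqrt{14}}{91} \approx 81.289$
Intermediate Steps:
$E = 3$ ($E = 0 + 3 = 3$)
$\frac{\left(-12 - 3080\right) + n}{\sqrt{E + 11} \left(k{\left(-7 \right)} - 13\right)} = \frac{\left(-12 - 3080\right) - 862}{\sqrt{3 + 11} \left(0 - 13\right)} = \frac{-3092 - 862}{\sqrt{14} \left(-13\right)} = - \frac{3954}{\left(-13\right) \sqrt{14}} = - 3954 \left(- \frac{\sqrt{14}}{182}\right) = \frac{1977 \sqrt{14}}{91}$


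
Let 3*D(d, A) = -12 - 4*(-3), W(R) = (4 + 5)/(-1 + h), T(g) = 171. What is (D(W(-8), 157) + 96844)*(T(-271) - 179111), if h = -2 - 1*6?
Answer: -17329265360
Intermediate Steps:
h = -8 (h = -2 - 6 = -8)
W(R) = -1 (W(R) = (4 + 5)/(-1 - 8) = 9/(-9) = 9*(-⅑) = -1)
D(d, A) = 0 (D(d, A) = (-12 - 4*(-3))/3 = (-12 + 12)/3 = (⅓)*0 = 0)
(D(W(-8), 157) + 96844)*(T(-271) - 179111) = (0 + 96844)*(171 - 179111) = 96844*(-178940) = -17329265360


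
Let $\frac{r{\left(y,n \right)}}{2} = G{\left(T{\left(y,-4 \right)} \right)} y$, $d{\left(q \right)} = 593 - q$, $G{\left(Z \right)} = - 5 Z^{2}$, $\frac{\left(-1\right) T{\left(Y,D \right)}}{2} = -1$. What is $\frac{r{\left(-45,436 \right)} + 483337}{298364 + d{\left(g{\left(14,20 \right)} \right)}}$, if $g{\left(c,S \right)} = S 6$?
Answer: $\frac{485137}{298837} \approx 1.6234$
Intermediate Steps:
$g{\left(c,S \right)} = 6 S$
$T{\left(Y,D \right)} = 2$ ($T{\left(Y,D \right)} = \left(-2\right) \left(-1\right) = 2$)
$r{\left(y,n \right)} = - 40 y$ ($r{\left(y,n \right)} = 2 - 5 \cdot 2^{2} y = 2 \left(-5\right) 4 y = 2 \left(- 20 y\right) = - 40 y$)
$\frac{r{\left(-45,436 \right)} + 483337}{298364 + d{\left(g{\left(14,20 \right)} \right)}} = \frac{\left(-40\right) \left(-45\right) + 483337}{298364 + \left(593 - 6 \cdot 20\right)} = \frac{1800 + 483337}{298364 + \left(593 - 120\right)} = \frac{485137}{298364 + \left(593 - 120\right)} = \frac{485137}{298364 + 473} = \frac{485137}{298837}$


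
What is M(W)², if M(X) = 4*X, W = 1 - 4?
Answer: 144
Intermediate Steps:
W = -3
M(W)² = (4*(-3))² = (-12)² = 144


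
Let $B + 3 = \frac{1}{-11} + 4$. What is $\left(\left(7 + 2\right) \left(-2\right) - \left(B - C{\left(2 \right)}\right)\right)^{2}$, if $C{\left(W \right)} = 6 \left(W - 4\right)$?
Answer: $\frac{115600}{121} \approx 955.37$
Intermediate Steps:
$C{\left(W \right)} = -24 + 6 W$ ($C{\left(W \right)} = 6 \left(-4 + W\right) = -24 + 6 W$)
$B = \frac{10}{11}$ ($B = -3 + \left(\frac{1}{-11} + 4\right) = -3 + \left(- \frac{1}{11} + 4\right) = -3 + \frac{43}{11} = \frac{10}{11} \approx 0.90909$)
$\left(\left(7 + 2\right) \left(-2\right) - \left(B - C{\left(2 \right)}\right)\right)^{2} = \left(\left(7 + 2\right) \left(-2\right) + \left(\left(-24 + 6 \cdot 2\right) - \frac{10}{11}\right)\right)^{2} = \left(9 \left(-2\right) + \left(\left(-24 + 12\right) - \frac{10}{11}\right)\right)^{2} = \left(-18 - \frac{142}{11}\right)^{2} = \left(- \frac{340}{11}\right)^{2} = \frac{115600}{121}$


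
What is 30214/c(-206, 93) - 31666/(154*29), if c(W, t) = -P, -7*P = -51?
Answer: -473082517/113883 ≈ -4154.1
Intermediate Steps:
P = 51/7 (P = -⅐*(-51) = 51/7 ≈ 7.2857)
c(W, t) = -51/7 (c(W, t) = -1*51/7 = -51/7)
30214/c(-206, 93) - 31666/(154*29) = 30214/(-51/7) - 31666/(154*29) = 30214*(-7/51) - 31666/4466 = -211498/51 - 31666*1/4466 = -211498/51 - 15833/2233 = -473082517/113883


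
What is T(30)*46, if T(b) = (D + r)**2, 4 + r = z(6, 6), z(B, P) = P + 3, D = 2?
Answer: 2254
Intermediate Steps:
z(B, P) = 3 + P
r = 5 (r = -4 + (3 + 6) = -4 + 9 = 5)
T(b) = 49 (T(b) = (2 + 5)**2 = 7**2 = 49)
T(30)*46 = 49*46 = 2254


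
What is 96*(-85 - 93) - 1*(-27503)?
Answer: 10415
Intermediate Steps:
96*(-85 - 93) - 1*(-27503) = 96*(-178) + 27503 = -17088 + 27503 = 10415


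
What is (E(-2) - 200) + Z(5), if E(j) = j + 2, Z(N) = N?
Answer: -195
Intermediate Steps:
E(j) = 2 + j
(E(-2) - 200) + Z(5) = ((2 - 2) - 200) + 5 = (0 - 200) + 5 = -200 + 5 = -195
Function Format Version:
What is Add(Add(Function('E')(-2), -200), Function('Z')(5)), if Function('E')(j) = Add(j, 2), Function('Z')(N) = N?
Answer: -195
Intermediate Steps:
Function('E')(j) = Add(2, j)
Add(Add(Function('E')(-2), -200), Function('Z')(5)) = Add(Add(Add(2, -2), -200), 5) = Add(Add(0, -200), 5) = Add(-200, 5) = -195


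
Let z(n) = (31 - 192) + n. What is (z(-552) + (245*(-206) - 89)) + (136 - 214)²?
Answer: -45188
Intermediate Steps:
z(n) = -161 + n
(z(-552) + (245*(-206) - 89)) + (136 - 214)² = ((-161 - 552) + (245*(-206) - 89)) + (136 - 214)² = (-713 + (-50470 - 89)) + (-78)² = (-713 - 50559) + 6084 = -51272 + 6084 = -45188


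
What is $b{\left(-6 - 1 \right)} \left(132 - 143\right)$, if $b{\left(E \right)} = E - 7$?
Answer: $154$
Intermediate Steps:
$b{\left(E \right)} = -7 + E$
$b{\left(-6 - 1 \right)} \left(132 - 143\right) = \left(-7 - 7\right) \left(132 - 143\right) = \left(-7 - 7\right) \left(-11\right) = \left(-14\right) \left(-11\right) = 154$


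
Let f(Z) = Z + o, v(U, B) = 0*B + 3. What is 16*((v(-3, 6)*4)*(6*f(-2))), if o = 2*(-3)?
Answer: -9216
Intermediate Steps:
o = -6
v(U, B) = 3 (v(U, B) = 0 + 3 = 3)
f(Z) = -6 + Z (f(Z) = Z - 6 = -6 + Z)
16*((v(-3, 6)*4)*(6*f(-2))) = 16*((3*4)*(6*(-6 - 2))) = 16*(12*(6*(-8))) = 16*(12*(-48)) = 16*(-576) = -9216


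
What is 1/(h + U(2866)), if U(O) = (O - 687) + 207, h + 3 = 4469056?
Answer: 1/4471439 ≈ 2.2364e-7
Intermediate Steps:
h = 4469053 (h = -3 + 4469056 = 4469053)
U(O) = -480 + O (U(O) = (-687 + O) + 207 = -480 + O)
1/(h + U(2866)) = 1/(4469053 + (-480 + 2866)) = 1/(4469053 + 2386) = 1/4471439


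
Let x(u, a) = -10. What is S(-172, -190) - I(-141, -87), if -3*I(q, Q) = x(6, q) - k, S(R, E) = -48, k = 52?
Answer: -206/3 ≈ -68.667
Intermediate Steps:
I(q, Q) = 62/3 (I(q, Q) = -(-10 - 1*52)/3 = -(-10 - 52)/3 = -⅓*(-62) = 62/3)
S(-172, -190) - I(-141, -87) = -48 - 1*62/3 = -48 - 62/3 = -206/3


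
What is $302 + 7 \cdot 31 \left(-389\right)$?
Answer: $-84111$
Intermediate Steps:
$302 + 7 \cdot 31 \left(-389\right) = 302 + 217 \left(-389\right) = 302 - 84413 = -84111$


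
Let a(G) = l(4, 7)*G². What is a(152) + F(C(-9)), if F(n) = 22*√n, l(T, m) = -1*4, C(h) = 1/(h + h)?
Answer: -92416 + 11*I*√2/3 ≈ -92416.0 + 5.1854*I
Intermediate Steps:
C(h) = 1/(2*h)
l(T, m) = -4
a(G) = -4*G²
a(152) + F(C(-9)) = -4*152² + 22*√((½)/(-9)) = -4*23104 + 22*√((½)*(-⅑)) = -92416 + 22*√(-1/18) = -92416 + 22*(I*√2/6) = -92416 + 11*I*√2/3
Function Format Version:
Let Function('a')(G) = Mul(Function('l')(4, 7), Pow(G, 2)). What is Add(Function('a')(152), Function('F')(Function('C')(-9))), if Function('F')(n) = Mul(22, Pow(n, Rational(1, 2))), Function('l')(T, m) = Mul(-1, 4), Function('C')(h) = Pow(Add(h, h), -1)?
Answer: Add(-92416, Mul(Rational(11, 3), I, Pow(2, Rational(1, 2)))) ≈ Add(-92416., Mul(5.1854, I))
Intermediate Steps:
Function('C')(h) = Mul(Rational(1, 2), Pow(h, -1)) (Function('C')(h) = Pow(Mul(2, h), -1) = Mul(Rational(1, 2), Pow(h, -1)))
Function('l')(T, m) = -4
Function('a')(G) = Mul(-4, Pow(G, 2))
Add(Function('a')(152), Function('F')(Function('C')(-9))) = Add(Mul(-4, Pow(152, 2)), Mul(22, Pow(Mul(Rational(1, 2), Pow(-9, -1)), Rational(1, 2)))) = Add(Mul(-4, 23104), Mul(22, Pow(Mul(Rational(1, 2), Rational(-1, 9)), Rational(1, 2)))) = Add(-92416, Mul(22, Pow(Rational(-1, 18), Rational(1, 2)))) = Add(-92416, Mul(22, Mul(Rational(1, 6), I, Pow(2, Rational(1, 2))))) = Add(-92416, Mul(Rational(11, 3), I, Pow(2, Rational(1, 2))))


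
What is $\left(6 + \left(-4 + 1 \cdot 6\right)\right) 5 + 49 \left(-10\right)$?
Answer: $-450$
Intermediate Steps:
$\left(6 + \left(-4 + 1 \cdot 6\right)\right) 5 + 49 \left(-10\right) = \left(6 + \left(-4 + 6\right)\right) 5 - 490 = \left(6 + 2\right) 5 - 490 = 8 \cdot 5 - 490 = 40 - 490 = -450$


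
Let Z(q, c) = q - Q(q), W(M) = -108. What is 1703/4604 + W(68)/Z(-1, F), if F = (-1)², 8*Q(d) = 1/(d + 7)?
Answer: 23950583/225596 ≈ 106.17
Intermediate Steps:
Q(d) = 1/(8*(7 + d)) (Q(d) = 1/(8*(d + 7)) = 1/(8*(7 + d)))
F = 1
Z(q, c) = q - 1/(8*(7 + q))
1703/4604 + W(68)/Z(-1, F) = 1703/4604 - 108*(7 - 1)/(-⅛ - (7 - 1)) = 1703*(1/4604) - 108*6/(-⅛ - 1*6) = 1703/4604 - 108*6/(-⅛ - 6) = 1703/4604 - 108/((⅙)*(-49/8)) = 1703/4604 - 108/(-49/48) = 1703/4604 - 108*(-48/49) = 1703/4604 + 5184/49 = 23950583/225596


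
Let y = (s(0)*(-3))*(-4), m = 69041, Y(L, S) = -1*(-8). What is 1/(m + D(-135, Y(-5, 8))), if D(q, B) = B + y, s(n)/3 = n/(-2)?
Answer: 1/69049 ≈ 1.4482e-5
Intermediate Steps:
Y(L, S) = 8
s(n) = -3*n/2 (s(n) = 3*(n/(-2)) = 3*(n*(-1/2)) = 3*(-n/2) = -3*n/2)
y = 0 (y = (-3/2*0*(-3))*(-4) = (0*(-3))*(-4) = 0*(-4) = 0)
D(q, B) = B (D(q, B) = B + 0 = B)
1/(m + D(-135, Y(-5, 8))) = 1/(69041 + 8) = 1/69049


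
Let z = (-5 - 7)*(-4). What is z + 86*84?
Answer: 7272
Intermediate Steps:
z = 48 (z = -12*(-4) = 48)
z + 86*84 = 48 + 86*84 = 48 + 7224 = 7272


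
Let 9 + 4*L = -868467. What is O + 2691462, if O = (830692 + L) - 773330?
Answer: 2531705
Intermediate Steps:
L = -217119 (L = -9/4 + (1/4)*(-868467) = -9/4 - 868467/4 = -217119)
O = -159757 (O = (830692 - 217119) - 773330 = 613573 - 773330 = -159757)
O + 2691462 = -159757 + 2691462 = 2531705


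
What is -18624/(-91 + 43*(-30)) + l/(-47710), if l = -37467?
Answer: 940292967/65887510 ≈ 14.271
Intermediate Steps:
-18624/(-91 + 43*(-30)) + l/(-47710) = -18624/(-91 + 43*(-30)) - 37467/(-47710) = -18624/(-91 - 1290) - 37467*(-1/47710) = -18624/(-1381) + 37467/47710 = -18624*(-1/1381) + 37467/47710 = 18624/1381 + 37467/47710 = 940292967/65887510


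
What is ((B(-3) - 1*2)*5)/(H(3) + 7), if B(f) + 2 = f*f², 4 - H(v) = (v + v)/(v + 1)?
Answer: -310/19 ≈ -16.316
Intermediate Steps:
H(v) = 4 - 2*v/(1 + v) (H(v) = 4 - (v + v)/(v + 1) = 4 - 2*v/(1 + v))
B(f) = -2 + f³ (B(f) = -2 + f*f² = -2 + f³)
((B(-3) - 1*2)*5)/(H(3) + 7) = (((-2 + (-3)³) - 1*2)*5)/(2*(2 + 3)/(1 + 3) + 7) = (((-2 - 27) - 2)*5)/(2*5/4 + 7) = ((-29 - 2)*5)/(2*(¼)*5 + 7) = (-31*5)/(5/2 + 7) = -155/19/2 = -155*2/19 = -310/19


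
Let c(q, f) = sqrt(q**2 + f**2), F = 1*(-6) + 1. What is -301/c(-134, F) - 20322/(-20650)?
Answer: 10161/10325 - 301*sqrt(17981)/17981 ≈ -1.2606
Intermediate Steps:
F = -5 (F = -6 + 1 = -5)
c(q, f) = sqrt(f**2 + q**2)
-301/c(-134, F) - 20322/(-20650) = -301/sqrt((-5)**2 + (-134)**2) - 20322/(-20650) = -301/sqrt(25 + 17956) - 20322*(-1/20650) = -301*sqrt(17981)/17981 + 10161/10325 = 10161/10325 - 301*sqrt(17981)/17981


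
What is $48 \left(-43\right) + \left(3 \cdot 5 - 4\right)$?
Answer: $-2053$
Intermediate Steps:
$48 \left(-43\right) + \left(3 \cdot 5 - 4\right) = -2064 + \left(15 - 4\right) = -2064 + 11 = -2053$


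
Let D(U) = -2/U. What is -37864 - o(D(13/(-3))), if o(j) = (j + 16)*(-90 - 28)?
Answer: -466980/13 ≈ -35922.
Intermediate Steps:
o(j) = -1888 - 118*j (o(j) = (16 + j)*(-118) = -1888 - 118*j)
-37864 - o(D(13/(-3))) = -37864 - (-1888 - (-236)/(13/(-3))) = -37864 - (-1888 - (-236)/(13*(-1/3))) = -37864 - (-1888 - (-236)/(-13/3)) = -37864 - (-1888 - (-236)*(-3)/13) = -37864 - (-1888 - 118*6/13) = -37864 - (-1888 - 708/13) = -37864 - 1*(-25252/13) = -37864 + 25252/13 = -466980/13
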